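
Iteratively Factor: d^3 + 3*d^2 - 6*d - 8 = (d - 2)*(d^2 + 5*d + 4) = (d - 2)*(d + 4)*(d + 1)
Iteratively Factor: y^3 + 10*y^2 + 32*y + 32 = (y + 4)*(y^2 + 6*y + 8) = (y + 2)*(y + 4)*(y + 4)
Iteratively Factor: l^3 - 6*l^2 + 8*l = (l - 4)*(l^2 - 2*l) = (l - 4)*(l - 2)*(l)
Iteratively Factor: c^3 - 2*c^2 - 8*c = (c)*(c^2 - 2*c - 8) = c*(c - 4)*(c + 2)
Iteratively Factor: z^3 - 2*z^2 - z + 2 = (z - 2)*(z^2 - 1) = (z - 2)*(z - 1)*(z + 1)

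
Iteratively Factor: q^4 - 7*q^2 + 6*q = (q - 1)*(q^3 + q^2 - 6*q) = (q - 1)*(q + 3)*(q^2 - 2*q) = q*(q - 1)*(q + 3)*(q - 2)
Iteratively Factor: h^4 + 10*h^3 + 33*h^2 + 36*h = (h)*(h^3 + 10*h^2 + 33*h + 36) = h*(h + 4)*(h^2 + 6*h + 9) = h*(h + 3)*(h + 4)*(h + 3)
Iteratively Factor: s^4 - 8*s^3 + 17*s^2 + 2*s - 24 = (s - 4)*(s^3 - 4*s^2 + s + 6) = (s - 4)*(s + 1)*(s^2 - 5*s + 6) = (s - 4)*(s - 3)*(s + 1)*(s - 2)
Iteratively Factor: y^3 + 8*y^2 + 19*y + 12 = (y + 4)*(y^2 + 4*y + 3) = (y + 1)*(y + 4)*(y + 3)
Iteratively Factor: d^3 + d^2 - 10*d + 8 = (d - 2)*(d^2 + 3*d - 4) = (d - 2)*(d + 4)*(d - 1)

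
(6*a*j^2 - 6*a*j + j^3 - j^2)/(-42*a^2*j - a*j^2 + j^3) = (1 - j)/(7*a - j)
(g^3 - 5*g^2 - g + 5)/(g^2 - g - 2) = (g^2 - 6*g + 5)/(g - 2)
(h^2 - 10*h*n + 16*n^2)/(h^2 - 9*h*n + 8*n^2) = (h - 2*n)/(h - n)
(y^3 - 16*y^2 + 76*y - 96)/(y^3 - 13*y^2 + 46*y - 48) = (y - 6)/(y - 3)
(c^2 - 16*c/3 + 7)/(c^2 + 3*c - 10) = (c^2 - 16*c/3 + 7)/(c^2 + 3*c - 10)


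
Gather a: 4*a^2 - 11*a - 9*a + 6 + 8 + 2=4*a^2 - 20*a + 16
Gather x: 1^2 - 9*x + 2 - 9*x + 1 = 4 - 18*x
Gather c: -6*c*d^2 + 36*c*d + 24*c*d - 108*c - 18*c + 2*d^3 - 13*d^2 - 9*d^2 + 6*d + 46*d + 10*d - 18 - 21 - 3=c*(-6*d^2 + 60*d - 126) + 2*d^3 - 22*d^2 + 62*d - 42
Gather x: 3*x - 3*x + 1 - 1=0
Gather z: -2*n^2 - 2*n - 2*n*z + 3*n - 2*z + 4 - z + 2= -2*n^2 + n + z*(-2*n - 3) + 6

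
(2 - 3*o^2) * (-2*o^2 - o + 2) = 6*o^4 + 3*o^3 - 10*o^2 - 2*o + 4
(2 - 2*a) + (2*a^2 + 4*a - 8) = 2*a^2 + 2*a - 6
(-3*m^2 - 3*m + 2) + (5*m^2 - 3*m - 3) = 2*m^2 - 6*m - 1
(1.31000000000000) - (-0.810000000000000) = 2.12000000000000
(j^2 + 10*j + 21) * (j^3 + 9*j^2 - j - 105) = j^5 + 19*j^4 + 110*j^3 + 74*j^2 - 1071*j - 2205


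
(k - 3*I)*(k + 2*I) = k^2 - I*k + 6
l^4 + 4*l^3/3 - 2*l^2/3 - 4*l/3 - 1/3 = (l - 1)*(l + 1/3)*(l + 1)^2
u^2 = u^2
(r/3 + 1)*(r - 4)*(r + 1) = r^3/3 - 13*r/3 - 4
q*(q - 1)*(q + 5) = q^3 + 4*q^2 - 5*q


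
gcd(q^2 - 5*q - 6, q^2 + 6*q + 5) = q + 1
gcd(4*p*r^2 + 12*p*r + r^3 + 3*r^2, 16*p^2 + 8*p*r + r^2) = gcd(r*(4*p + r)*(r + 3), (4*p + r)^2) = 4*p + r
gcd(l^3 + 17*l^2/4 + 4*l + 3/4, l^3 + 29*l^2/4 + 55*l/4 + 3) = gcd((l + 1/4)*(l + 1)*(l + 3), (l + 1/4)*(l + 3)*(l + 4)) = l^2 + 13*l/4 + 3/4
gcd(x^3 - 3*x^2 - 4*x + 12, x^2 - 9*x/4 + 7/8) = 1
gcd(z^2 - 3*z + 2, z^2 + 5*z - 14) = z - 2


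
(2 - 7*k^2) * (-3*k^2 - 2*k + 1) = 21*k^4 + 14*k^3 - 13*k^2 - 4*k + 2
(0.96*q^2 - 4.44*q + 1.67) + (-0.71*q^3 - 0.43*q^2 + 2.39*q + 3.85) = -0.71*q^3 + 0.53*q^2 - 2.05*q + 5.52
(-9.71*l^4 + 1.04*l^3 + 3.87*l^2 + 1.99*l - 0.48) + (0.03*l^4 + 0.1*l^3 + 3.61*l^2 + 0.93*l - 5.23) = -9.68*l^4 + 1.14*l^3 + 7.48*l^2 + 2.92*l - 5.71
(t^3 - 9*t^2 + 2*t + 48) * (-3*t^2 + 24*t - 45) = -3*t^5 + 51*t^4 - 267*t^3 + 309*t^2 + 1062*t - 2160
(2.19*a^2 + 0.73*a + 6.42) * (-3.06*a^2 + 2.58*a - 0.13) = -6.7014*a^4 + 3.4164*a^3 - 18.0465*a^2 + 16.4687*a - 0.8346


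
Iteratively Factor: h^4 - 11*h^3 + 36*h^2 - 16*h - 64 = (h + 1)*(h^3 - 12*h^2 + 48*h - 64) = (h - 4)*(h + 1)*(h^2 - 8*h + 16) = (h - 4)^2*(h + 1)*(h - 4)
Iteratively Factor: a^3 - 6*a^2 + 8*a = (a)*(a^2 - 6*a + 8) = a*(a - 2)*(a - 4)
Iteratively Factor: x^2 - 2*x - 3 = (x + 1)*(x - 3)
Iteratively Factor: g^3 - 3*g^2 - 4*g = (g - 4)*(g^2 + g) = g*(g - 4)*(g + 1)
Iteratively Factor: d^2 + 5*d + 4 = (d + 1)*(d + 4)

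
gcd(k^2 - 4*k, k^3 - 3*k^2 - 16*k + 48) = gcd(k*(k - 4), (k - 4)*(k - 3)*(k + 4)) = k - 4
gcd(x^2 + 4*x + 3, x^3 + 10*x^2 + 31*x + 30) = x + 3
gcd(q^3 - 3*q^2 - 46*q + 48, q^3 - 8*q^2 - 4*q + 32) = q - 8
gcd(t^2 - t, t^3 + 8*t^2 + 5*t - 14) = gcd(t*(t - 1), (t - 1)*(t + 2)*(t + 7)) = t - 1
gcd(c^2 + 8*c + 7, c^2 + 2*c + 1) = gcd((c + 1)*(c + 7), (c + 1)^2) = c + 1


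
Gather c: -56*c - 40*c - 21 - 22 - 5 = -96*c - 48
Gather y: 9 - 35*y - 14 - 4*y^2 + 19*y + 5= -4*y^2 - 16*y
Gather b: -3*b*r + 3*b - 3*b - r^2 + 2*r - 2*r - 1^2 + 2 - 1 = -3*b*r - r^2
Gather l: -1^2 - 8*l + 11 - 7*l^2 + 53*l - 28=-7*l^2 + 45*l - 18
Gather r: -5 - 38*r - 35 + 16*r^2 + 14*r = 16*r^2 - 24*r - 40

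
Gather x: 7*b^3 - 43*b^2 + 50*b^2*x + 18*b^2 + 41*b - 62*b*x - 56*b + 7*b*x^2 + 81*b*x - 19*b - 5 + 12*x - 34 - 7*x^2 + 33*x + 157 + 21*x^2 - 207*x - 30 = 7*b^3 - 25*b^2 - 34*b + x^2*(7*b + 14) + x*(50*b^2 + 19*b - 162) + 88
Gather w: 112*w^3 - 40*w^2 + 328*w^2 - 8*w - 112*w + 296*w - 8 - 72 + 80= 112*w^3 + 288*w^2 + 176*w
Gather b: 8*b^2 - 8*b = 8*b^2 - 8*b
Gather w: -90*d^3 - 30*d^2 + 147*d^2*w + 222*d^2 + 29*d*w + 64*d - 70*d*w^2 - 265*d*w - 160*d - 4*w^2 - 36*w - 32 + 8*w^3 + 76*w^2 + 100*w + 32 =-90*d^3 + 192*d^2 - 96*d + 8*w^3 + w^2*(72 - 70*d) + w*(147*d^2 - 236*d + 64)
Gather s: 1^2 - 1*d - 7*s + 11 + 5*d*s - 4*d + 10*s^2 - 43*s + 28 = -5*d + 10*s^2 + s*(5*d - 50) + 40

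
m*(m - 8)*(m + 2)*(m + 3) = m^4 - 3*m^3 - 34*m^2 - 48*m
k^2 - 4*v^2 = (k - 2*v)*(k + 2*v)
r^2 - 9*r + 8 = (r - 8)*(r - 1)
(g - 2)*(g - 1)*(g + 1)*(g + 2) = g^4 - 5*g^2 + 4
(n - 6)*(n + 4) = n^2 - 2*n - 24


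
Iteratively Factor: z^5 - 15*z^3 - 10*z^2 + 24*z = (z - 4)*(z^4 + 4*z^3 + z^2 - 6*z) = (z - 4)*(z + 3)*(z^3 + z^2 - 2*z) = z*(z - 4)*(z + 3)*(z^2 + z - 2) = z*(z - 4)*(z + 2)*(z + 3)*(z - 1)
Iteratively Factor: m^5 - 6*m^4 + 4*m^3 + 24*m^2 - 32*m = (m - 2)*(m^4 - 4*m^3 - 4*m^2 + 16*m) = (m - 4)*(m - 2)*(m^3 - 4*m) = (m - 4)*(m - 2)^2*(m^2 + 2*m) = (m - 4)*(m - 2)^2*(m + 2)*(m)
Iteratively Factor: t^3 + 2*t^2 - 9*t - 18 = (t + 2)*(t^2 - 9) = (t + 2)*(t + 3)*(t - 3)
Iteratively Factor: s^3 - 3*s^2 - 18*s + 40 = (s - 2)*(s^2 - s - 20) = (s - 5)*(s - 2)*(s + 4)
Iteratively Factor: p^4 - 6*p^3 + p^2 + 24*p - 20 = (p - 2)*(p^3 - 4*p^2 - 7*p + 10) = (p - 2)*(p - 1)*(p^2 - 3*p - 10) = (p - 2)*(p - 1)*(p + 2)*(p - 5)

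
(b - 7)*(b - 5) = b^2 - 12*b + 35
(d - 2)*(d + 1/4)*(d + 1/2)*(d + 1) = d^4 - d^3/4 - 21*d^2/8 - 13*d/8 - 1/4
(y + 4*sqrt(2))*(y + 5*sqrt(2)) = y^2 + 9*sqrt(2)*y + 40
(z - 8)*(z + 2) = z^2 - 6*z - 16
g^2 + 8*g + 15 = (g + 3)*(g + 5)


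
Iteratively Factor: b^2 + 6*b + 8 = (b + 4)*(b + 2)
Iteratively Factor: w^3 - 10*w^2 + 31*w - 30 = (w - 2)*(w^2 - 8*w + 15) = (w - 5)*(w - 2)*(w - 3)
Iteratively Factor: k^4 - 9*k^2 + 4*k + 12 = (k + 1)*(k^3 - k^2 - 8*k + 12) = (k - 2)*(k + 1)*(k^2 + k - 6) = (k - 2)*(k + 1)*(k + 3)*(k - 2)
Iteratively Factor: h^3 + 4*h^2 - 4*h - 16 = (h + 2)*(h^2 + 2*h - 8) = (h + 2)*(h + 4)*(h - 2)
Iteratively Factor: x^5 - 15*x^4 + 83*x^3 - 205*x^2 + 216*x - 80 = (x - 4)*(x^4 - 11*x^3 + 39*x^2 - 49*x + 20) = (x - 4)^2*(x^3 - 7*x^2 + 11*x - 5) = (x - 4)^2*(x - 1)*(x^2 - 6*x + 5) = (x - 4)^2*(x - 1)^2*(x - 5)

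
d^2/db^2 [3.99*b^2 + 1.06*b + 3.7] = 7.98000000000000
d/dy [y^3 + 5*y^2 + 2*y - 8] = 3*y^2 + 10*y + 2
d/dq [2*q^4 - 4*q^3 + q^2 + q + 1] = 8*q^3 - 12*q^2 + 2*q + 1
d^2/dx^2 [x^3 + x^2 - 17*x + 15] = 6*x + 2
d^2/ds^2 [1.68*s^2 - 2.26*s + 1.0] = 3.36000000000000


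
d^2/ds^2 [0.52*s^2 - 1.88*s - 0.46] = 1.04000000000000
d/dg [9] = 0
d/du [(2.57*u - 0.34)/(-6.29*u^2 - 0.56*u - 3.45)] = (16.1653*u^2 - 4.2772*u - 9.0569)/(39.5641*u^4 + 7.0448*u^3 + 43.7146*u^2 + 3.864*u + 11.9025)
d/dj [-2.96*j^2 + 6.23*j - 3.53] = 6.23 - 5.92*j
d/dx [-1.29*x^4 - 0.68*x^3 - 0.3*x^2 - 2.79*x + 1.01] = -5.16*x^3 - 2.04*x^2 - 0.6*x - 2.79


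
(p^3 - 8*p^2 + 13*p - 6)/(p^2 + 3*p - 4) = (p^2 - 7*p + 6)/(p + 4)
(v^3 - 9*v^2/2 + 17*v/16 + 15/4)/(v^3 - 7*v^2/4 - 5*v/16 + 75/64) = 4*(v - 4)/(4*v - 5)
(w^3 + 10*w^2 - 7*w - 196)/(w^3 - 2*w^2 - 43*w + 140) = (w + 7)/(w - 5)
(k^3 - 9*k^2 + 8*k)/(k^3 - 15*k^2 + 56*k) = (k - 1)/(k - 7)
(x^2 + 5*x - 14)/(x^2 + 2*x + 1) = (x^2 + 5*x - 14)/(x^2 + 2*x + 1)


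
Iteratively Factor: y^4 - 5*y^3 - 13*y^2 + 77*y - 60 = (y - 1)*(y^3 - 4*y^2 - 17*y + 60) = (y - 5)*(y - 1)*(y^2 + y - 12) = (y - 5)*(y - 3)*(y - 1)*(y + 4)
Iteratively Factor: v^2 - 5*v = (v)*(v - 5)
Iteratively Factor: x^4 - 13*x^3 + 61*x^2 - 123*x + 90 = (x - 2)*(x^3 - 11*x^2 + 39*x - 45) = (x - 3)*(x - 2)*(x^2 - 8*x + 15) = (x - 3)^2*(x - 2)*(x - 5)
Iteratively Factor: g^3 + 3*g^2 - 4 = (g - 1)*(g^2 + 4*g + 4) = (g - 1)*(g + 2)*(g + 2)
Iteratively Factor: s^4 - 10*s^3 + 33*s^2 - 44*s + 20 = (s - 2)*(s^3 - 8*s^2 + 17*s - 10) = (s - 5)*(s - 2)*(s^2 - 3*s + 2) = (s - 5)*(s - 2)^2*(s - 1)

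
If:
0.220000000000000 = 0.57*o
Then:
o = 0.39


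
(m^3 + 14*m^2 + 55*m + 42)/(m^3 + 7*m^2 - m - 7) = (m + 6)/(m - 1)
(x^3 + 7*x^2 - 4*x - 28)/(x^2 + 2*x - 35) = (x^2 - 4)/(x - 5)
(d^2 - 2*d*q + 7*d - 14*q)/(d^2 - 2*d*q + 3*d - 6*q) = (d + 7)/(d + 3)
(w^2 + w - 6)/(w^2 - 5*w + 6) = (w + 3)/(w - 3)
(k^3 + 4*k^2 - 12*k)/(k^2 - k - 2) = k*(k + 6)/(k + 1)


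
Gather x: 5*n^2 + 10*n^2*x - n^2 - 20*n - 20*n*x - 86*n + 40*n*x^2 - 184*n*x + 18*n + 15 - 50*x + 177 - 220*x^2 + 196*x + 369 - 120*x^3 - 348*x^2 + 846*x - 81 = 4*n^2 - 88*n - 120*x^3 + x^2*(40*n - 568) + x*(10*n^2 - 204*n + 992) + 480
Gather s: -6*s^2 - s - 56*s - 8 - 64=-6*s^2 - 57*s - 72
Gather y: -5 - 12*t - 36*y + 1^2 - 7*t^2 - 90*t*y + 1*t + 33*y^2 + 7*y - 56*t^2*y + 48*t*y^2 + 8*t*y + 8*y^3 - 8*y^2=-7*t^2 - 11*t + 8*y^3 + y^2*(48*t + 25) + y*(-56*t^2 - 82*t - 29) - 4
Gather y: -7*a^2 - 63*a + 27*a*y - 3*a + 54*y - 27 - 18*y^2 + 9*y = -7*a^2 - 66*a - 18*y^2 + y*(27*a + 63) - 27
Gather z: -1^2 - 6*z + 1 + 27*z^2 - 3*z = 27*z^2 - 9*z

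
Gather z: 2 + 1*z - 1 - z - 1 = 0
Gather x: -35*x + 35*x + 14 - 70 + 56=0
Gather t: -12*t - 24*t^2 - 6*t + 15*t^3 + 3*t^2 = 15*t^3 - 21*t^2 - 18*t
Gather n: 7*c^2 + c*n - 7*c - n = 7*c^2 - 7*c + n*(c - 1)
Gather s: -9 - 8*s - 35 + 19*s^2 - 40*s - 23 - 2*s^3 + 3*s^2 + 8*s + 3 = -2*s^3 + 22*s^2 - 40*s - 64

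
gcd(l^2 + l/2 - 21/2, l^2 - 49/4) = l + 7/2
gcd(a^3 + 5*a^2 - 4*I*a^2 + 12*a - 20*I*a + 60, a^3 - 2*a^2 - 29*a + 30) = a + 5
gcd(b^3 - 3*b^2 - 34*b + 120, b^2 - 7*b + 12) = b - 4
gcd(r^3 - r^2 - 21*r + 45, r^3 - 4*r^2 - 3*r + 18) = r^2 - 6*r + 9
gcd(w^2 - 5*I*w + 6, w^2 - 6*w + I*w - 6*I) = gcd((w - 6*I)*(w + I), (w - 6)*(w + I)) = w + I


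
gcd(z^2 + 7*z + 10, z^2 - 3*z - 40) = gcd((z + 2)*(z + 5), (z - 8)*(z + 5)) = z + 5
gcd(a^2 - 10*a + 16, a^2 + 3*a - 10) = a - 2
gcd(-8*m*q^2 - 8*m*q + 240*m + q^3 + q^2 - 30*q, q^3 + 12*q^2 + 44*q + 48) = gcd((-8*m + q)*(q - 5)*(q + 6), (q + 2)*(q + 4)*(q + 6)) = q + 6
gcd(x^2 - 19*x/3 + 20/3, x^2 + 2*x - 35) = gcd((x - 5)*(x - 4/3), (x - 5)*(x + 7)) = x - 5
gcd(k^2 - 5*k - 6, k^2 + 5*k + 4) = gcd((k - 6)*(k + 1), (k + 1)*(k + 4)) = k + 1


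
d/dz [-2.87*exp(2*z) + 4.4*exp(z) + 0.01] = (4.4 - 5.74*exp(z))*exp(z)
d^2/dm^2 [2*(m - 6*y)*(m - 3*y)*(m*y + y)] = 4*y*(3*m - 9*y + 1)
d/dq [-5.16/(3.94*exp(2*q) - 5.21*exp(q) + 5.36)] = (40.6608*exp(q) - 26.8836)*exp(q)/(3.94*exp(2*q) - 5.21*exp(q) + 5.36)^2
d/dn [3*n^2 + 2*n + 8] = 6*n + 2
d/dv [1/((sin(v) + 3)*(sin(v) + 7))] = -2*(sin(v) + 5)*cos(v)/((sin(v) + 3)^2*(sin(v) + 7)^2)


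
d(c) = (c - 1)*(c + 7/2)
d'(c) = 2*c + 5/2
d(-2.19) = -4.18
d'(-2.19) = -1.88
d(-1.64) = -4.91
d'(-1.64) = -0.78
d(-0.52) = -4.53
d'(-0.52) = 1.46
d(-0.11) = -3.76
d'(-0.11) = 2.28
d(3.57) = 18.17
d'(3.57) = 9.64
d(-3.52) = 0.09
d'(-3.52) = -4.54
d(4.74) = 30.82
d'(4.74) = 11.98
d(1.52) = 2.61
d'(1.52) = 5.54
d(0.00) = -3.50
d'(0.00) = 2.50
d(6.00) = 47.50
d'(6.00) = 14.50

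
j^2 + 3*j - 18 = (j - 3)*(j + 6)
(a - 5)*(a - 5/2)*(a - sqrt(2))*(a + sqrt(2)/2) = a^4 - 15*a^3/2 - sqrt(2)*a^3/2 + 15*sqrt(2)*a^2/4 + 23*a^2/2 - 25*sqrt(2)*a/4 + 15*a/2 - 25/2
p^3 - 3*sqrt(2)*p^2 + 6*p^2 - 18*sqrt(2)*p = p*(p + 6)*(p - 3*sqrt(2))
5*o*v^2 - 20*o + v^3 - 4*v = (5*o + v)*(v - 2)*(v + 2)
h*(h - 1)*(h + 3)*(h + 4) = h^4 + 6*h^3 + 5*h^2 - 12*h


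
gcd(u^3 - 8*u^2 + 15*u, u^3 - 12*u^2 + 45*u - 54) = u - 3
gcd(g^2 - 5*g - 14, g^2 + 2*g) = g + 2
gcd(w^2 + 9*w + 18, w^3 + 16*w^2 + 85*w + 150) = w + 6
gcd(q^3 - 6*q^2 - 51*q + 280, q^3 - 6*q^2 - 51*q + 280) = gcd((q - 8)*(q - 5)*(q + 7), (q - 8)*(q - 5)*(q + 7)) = q^3 - 6*q^2 - 51*q + 280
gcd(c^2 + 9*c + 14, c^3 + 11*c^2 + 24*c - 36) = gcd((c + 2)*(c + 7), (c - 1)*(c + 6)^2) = 1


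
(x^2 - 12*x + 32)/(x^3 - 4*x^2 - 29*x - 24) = (x - 4)/(x^2 + 4*x + 3)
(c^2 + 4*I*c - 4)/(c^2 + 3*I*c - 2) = (c + 2*I)/(c + I)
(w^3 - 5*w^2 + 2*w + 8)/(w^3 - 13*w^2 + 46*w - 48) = (w^2 - 3*w - 4)/(w^2 - 11*w + 24)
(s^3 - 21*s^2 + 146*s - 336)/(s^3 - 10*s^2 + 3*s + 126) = (s - 8)/(s + 3)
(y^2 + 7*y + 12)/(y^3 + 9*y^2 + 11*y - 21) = (y + 4)/(y^2 + 6*y - 7)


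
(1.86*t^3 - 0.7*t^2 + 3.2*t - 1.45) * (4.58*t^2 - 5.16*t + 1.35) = 8.5188*t^5 - 12.8036*t^4 + 20.779*t^3 - 24.098*t^2 + 11.802*t - 1.9575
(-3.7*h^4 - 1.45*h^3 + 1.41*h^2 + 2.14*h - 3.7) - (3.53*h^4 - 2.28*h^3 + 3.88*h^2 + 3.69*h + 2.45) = -7.23*h^4 + 0.83*h^3 - 2.47*h^2 - 1.55*h - 6.15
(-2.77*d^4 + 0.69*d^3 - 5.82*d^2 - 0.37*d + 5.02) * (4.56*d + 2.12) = -12.6312*d^5 - 2.726*d^4 - 25.0764*d^3 - 14.0256*d^2 + 22.1068*d + 10.6424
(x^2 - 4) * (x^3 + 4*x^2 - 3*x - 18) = x^5 + 4*x^4 - 7*x^3 - 34*x^2 + 12*x + 72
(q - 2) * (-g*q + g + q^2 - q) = -g*q^2 + 3*g*q - 2*g + q^3 - 3*q^2 + 2*q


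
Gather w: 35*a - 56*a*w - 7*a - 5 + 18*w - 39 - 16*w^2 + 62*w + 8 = 28*a - 16*w^2 + w*(80 - 56*a) - 36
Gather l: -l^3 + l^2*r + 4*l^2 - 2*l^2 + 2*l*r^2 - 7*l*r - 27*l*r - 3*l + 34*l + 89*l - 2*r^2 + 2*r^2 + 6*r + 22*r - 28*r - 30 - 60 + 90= -l^3 + l^2*(r + 2) + l*(2*r^2 - 34*r + 120)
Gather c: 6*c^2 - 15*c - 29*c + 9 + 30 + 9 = 6*c^2 - 44*c + 48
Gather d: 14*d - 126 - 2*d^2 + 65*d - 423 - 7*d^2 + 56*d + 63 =-9*d^2 + 135*d - 486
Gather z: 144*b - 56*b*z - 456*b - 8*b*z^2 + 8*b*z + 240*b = -8*b*z^2 - 48*b*z - 72*b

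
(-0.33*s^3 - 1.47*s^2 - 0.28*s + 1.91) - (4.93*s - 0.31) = -0.33*s^3 - 1.47*s^2 - 5.21*s + 2.22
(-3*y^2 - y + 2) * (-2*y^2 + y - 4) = 6*y^4 - y^3 + 7*y^2 + 6*y - 8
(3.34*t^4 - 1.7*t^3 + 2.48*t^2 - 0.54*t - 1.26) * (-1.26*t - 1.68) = -4.2084*t^5 - 3.4692*t^4 - 0.2688*t^3 - 3.486*t^2 + 2.4948*t + 2.1168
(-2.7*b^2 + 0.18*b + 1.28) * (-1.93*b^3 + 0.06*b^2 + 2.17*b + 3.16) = 5.211*b^5 - 0.5094*b^4 - 8.3186*b^3 - 8.0646*b^2 + 3.3464*b + 4.0448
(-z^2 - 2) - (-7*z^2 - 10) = 6*z^2 + 8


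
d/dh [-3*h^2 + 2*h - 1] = 2 - 6*h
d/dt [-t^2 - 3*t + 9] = -2*t - 3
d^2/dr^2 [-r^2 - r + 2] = -2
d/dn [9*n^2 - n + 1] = 18*n - 1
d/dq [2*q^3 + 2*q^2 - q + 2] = 6*q^2 + 4*q - 1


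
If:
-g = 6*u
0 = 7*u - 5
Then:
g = -30/7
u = 5/7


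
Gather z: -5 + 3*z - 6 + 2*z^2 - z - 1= 2*z^2 + 2*z - 12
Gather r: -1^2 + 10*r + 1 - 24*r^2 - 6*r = -24*r^2 + 4*r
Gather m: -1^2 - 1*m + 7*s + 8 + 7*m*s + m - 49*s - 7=7*m*s - 42*s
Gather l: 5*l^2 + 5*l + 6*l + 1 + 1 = 5*l^2 + 11*l + 2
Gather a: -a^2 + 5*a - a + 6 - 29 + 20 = -a^2 + 4*a - 3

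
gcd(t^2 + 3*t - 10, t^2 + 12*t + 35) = t + 5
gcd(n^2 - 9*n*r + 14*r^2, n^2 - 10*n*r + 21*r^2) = -n + 7*r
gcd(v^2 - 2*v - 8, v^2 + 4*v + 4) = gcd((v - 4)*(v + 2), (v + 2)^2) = v + 2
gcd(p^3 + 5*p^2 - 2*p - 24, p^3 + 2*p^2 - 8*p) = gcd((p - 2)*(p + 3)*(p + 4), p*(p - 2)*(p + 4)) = p^2 + 2*p - 8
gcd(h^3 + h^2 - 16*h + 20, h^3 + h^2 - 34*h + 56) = h - 2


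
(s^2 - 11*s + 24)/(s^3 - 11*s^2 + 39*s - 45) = (s - 8)/(s^2 - 8*s + 15)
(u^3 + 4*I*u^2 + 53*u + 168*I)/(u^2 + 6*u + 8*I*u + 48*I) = (u^2 - 4*I*u + 21)/(u + 6)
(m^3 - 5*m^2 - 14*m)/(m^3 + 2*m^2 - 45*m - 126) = m*(m + 2)/(m^2 + 9*m + 18)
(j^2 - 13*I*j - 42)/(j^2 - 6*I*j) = (j - 7*I)/j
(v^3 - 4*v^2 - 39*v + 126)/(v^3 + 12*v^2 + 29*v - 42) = (v^2 - 10*v + 21)/(v^2 + 6*v - 7)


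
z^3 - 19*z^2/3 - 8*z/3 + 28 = (z - 6)*(z - 7/3)*(z + 2)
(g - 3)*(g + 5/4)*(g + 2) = g^3 + g^2/4 - 29*g/4 - 15/2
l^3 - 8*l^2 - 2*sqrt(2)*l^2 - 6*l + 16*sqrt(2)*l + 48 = (l - 8)*(l - 3*sqrt(2))*(l + sqrt(2))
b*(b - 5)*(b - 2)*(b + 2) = b^4 - 5*b^3 - 4*b^2 + 20*b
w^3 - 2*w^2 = w^2*(w - 2)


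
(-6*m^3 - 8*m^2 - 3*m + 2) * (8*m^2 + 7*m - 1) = -48*m^5 - 106*m^4 - 74*m^3 + 3*m^2 + 17*m - 2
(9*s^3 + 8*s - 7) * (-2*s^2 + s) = -18*s^5 + 9*s^4 - 16*s^3 + 22*s^2 - 7*s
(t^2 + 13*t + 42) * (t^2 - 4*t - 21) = t^4 + 9*t^3 - 31*t^2 - 441*t - 882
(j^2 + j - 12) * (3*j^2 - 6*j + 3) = 3*j^4 - 3*j^3 - 39*j^2 + 75*j - 36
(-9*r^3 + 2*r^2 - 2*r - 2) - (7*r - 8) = -9*r^3 + 2*r^2 - 9*r + 6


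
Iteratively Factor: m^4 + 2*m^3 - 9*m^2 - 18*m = (m + 2)*(m^3 - 9*m) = (m + 2)*(m + 3)*(m^2 - 3*m) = (m - 3)*(m + 2)*(m + 3)*(m)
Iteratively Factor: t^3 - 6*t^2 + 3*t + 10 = (t - 5)*(t^2 - t - 2) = (t - 5)*(t + 1)*(t - 2)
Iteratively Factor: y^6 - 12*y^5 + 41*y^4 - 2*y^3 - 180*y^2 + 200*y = (y - 2)*(y^5 - 10*y^4 + 21*y^3 + 40*y^2 - 100*y) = y*(y - 2)*(y^4 - 10*y^3 + 21*y^2 + 40*y - 100) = y*(y - 5)*(y - 2)*(y^3 - 5*y^2 - 4*y + 20) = y*(y - 5)*(y - 2)*(y + 2)*(y^2 - 7*y + 10) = y*(y - 5)^2*(y - 2)*(y + 2)*(y - 2)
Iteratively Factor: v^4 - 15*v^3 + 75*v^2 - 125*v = (v - 5)*(v^3 - 10*v^2 + 25*v) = (v - 5)^2*(v^2 - 5*v) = (v - 5)^3*(v)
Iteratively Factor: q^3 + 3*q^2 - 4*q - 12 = (q + 2)*(q^2 + q - 6) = (q + 2)*(q + 3)*(q - 2)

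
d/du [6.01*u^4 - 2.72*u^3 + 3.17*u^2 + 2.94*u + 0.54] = 24.04*u^3 - 8.16*u^2 + 6.34*u + 2.94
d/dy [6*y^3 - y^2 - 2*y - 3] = 18*y^2 - 2*y - 2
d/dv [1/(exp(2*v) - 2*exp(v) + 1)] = 2*(1 - exp(v))*exp(v)/(exp(2*v) - 2*exp(v) + 1)^2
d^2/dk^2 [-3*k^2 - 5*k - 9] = -6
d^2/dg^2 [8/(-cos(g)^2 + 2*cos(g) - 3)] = 4*(-8*sin(g)^4 - 12*sin(g)^2 - 27*cos(g) + 3*cos(3*g) + 24)/(sin(g)^2 + 2*cos(g) - 4)^3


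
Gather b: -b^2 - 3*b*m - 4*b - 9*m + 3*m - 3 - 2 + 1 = -b^2 + b*(-3*m - 4) - 6*m - 4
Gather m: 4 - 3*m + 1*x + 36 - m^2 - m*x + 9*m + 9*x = -m^2 + m*(6 - x) + 10*x + 40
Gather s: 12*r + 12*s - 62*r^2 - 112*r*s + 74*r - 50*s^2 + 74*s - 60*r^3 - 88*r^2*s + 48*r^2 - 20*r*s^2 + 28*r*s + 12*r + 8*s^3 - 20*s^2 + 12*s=-60*r^3 - 14*r^2 + 98*r + 8*s^3 + s^2*(-20*r - 70) + s*(-88*r^2 - 84*r + 98)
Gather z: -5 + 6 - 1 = 0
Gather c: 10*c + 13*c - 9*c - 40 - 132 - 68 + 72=14*c - 168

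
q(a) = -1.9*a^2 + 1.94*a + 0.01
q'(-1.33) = 6.99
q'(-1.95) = 9.35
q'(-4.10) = 17.52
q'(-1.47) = 7.53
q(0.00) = 0.01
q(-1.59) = -7.88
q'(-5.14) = 21.47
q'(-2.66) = 12.05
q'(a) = 1.94 - 3.8*a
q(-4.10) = -39.88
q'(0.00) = 1.94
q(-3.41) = -28.70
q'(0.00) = 1.94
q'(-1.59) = 7.98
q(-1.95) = -11.00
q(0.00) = 0.01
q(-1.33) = -5.93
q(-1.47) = -6.95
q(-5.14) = -60.16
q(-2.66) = -18.59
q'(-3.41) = 14.90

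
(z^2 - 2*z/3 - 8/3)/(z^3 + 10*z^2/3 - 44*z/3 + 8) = (3*z + 4)/(3*z^2 + 16*z - 12)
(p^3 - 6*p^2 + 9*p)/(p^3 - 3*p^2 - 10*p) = (-p^2 + 6*p - 9)/(-p^2 + 3*p + 10)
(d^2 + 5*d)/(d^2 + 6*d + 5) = d/(d + 1)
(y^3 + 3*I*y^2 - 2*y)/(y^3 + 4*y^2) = (y^2 + 3*I*y - 2)/(y*(y + 4))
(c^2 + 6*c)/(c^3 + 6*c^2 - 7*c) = (c + 6)/(c^2 + 6*c - 7)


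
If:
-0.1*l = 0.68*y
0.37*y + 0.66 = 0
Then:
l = 12.13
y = -1.78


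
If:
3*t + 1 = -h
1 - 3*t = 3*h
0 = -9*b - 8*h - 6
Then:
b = -14/9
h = 1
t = -2/3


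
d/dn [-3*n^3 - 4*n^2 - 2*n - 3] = -9*n^2 - 8*n - 2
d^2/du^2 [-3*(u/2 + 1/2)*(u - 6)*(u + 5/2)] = 15/2 - 9*u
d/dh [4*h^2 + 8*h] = 8*h + 8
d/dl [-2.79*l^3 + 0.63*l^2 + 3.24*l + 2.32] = -8.37*l^2 + 1.26*l + 3.24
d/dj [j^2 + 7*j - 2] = 2*j + 7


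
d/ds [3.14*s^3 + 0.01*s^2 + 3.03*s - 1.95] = 9.42*s^2 + 0.02*s + 3.03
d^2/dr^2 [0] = 0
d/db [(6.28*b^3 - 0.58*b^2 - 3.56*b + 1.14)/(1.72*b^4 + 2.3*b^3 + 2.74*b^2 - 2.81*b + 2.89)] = (-10.8016*b^6 + 1.9952*b^5 + 36.9108*b^4 - 26.7608*b^3 + 57.9658*b^2 - 9.5996*b - 7.085)/(2.9584*b^8 + 7.912*b^7 + 14.7156*b^6 + 2.9376*b^5 + 4.5232*b^4 - 2.1048*b^3 + 23.7333*b^2 - 16.2418*b + 8.3521)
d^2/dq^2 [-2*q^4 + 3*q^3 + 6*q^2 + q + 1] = -24*q^2 + 18*q + 12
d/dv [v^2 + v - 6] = 2*v + 1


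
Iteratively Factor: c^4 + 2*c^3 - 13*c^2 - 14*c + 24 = (c - 1)*(c^3 + 3*c^2 - 10*c - 24) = (c - 3)*(c - 1)*(c^2 + 6*c + 8) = (c - 3)*(c - 1)*(c + 2)*(c + 4)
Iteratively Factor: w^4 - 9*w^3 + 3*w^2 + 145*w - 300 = (w - 3)*(w^3 - 6*w^2 - 15*w + 100) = (w - 5)*(w - 3)*(w^2 - w - 20) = (w - 5)*(w - 3)*(w + 4)*(w - 5)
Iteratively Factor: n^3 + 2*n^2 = (n)*(n^2 + 2*n) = n^2*(n + 2)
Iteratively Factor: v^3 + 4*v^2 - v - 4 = (v + 4)*(v^2 - 1) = (v + 1)*(v + 4)*(v - 1)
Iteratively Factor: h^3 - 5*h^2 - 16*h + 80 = (h + 4)*(h^2 - 9*h + 20) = (h - 4)*(h + 4)*(h - 5)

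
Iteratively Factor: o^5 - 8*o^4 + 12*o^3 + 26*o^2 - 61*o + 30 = (o - 3)*(o^4 - 5*o^3 - 3*o^2 + 17*o - 10) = (o - 5)*(o - 3)*(o^3 - 3*o + 2) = (o - 5)*(o - 3)*(o - 1)*(o^2 + o - 2) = (o - 5)*(o - 3)*(o - 1)*(o + 2)*(o - 1)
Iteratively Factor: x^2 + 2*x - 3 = (x + 3)*(x - 1)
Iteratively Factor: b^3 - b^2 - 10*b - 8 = (b + 2)*(b^2 - 3*b - 4) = (b - 4)*(b + 2)*(b + 1)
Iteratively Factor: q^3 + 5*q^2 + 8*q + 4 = (q + 1)*(q^2 + 4*q + 4) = (q + 1)*(q + 2)*(q + 2)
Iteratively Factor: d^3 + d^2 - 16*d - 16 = (d + 4)*(d^2 - 3*d - 4) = (d + 1)*(d + 4)*(d - 4)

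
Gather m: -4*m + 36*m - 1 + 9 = 32*m + 8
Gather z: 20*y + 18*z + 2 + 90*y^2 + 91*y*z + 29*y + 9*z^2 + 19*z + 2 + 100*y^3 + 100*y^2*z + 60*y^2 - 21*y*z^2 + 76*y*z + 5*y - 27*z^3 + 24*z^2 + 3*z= 100*y^3 + 150*y^2 + 54*y - 27*z^3 + z^2*(33 - 21*y) + z*(100*y^2 + 167*y + 40) + 4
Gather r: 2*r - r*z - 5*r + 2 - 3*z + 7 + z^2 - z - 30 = r*(-z - 3) + z^2 - 4*z - 21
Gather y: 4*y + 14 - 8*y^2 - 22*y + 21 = -8*y^2 - 18*y + 35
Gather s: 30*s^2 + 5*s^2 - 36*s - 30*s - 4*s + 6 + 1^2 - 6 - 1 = 35*s^2 - 70*s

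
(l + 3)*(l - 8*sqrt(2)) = l^2 - 8*sqrt(2)*l + 3*l - 24*sqrt(2)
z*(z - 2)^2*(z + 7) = z^4 + 3*z^3 - 24*z^2 + 28*z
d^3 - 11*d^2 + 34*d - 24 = (d - 6)*(d - 4)*(d - 1)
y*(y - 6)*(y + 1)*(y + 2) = y^4 - 3*y^3 - 16*y^2 - 12*y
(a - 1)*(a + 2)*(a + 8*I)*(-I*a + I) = -I*a^4 + 8*a^3 + 3*I*a^2 - 24*a - 2*I*a + 16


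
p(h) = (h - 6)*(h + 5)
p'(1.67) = 2.34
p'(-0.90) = -2.80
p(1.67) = -28.88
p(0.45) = -30.25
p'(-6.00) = -13.00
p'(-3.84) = -8.68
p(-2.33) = -22.24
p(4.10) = -17.29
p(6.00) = 0.00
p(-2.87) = -18.89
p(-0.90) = -28.29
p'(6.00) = 11.00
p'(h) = 2*h - 1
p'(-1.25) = -3.50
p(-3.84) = -11.41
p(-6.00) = 12.00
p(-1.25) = -27.19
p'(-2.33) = -5.66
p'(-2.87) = -6.74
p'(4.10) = 7.20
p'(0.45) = -0.10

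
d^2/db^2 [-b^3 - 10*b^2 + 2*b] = -6*b - 20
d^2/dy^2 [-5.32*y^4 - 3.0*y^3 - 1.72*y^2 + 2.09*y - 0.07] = -63.84*y^2 - 18.0*y - 3.44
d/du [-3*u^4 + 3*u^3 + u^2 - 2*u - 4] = -12*u^3 + 9*u^2 + 2*u - 2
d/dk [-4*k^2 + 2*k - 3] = 2 - 8*k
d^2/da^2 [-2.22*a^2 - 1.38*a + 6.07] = -4.44000000000000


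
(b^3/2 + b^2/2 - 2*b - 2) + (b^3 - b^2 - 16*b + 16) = 3*b^3/2 - b^2/2 - 18*b + 14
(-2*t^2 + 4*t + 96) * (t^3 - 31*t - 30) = -2*t^5 + 4*t^4 + 158*t^3 - 64*t^2 - 3096*t - 2880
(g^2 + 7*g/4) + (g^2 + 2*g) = 2*g^2 + 15*g/4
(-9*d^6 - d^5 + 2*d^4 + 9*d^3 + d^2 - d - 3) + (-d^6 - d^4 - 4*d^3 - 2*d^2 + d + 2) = -10*d^6 - d^5 + d^4 + 5*d^3 - d^2 - 1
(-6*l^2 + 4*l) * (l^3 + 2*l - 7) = -6*l^5 + 4*l^4 - 12*l^3 + 50*l^2 - 28*l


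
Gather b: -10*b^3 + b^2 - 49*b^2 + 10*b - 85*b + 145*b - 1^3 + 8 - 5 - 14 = -10*b^3 - 48*b^2 + 70*b - 12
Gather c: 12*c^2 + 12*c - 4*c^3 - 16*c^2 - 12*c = -4*c^3 - 4*c^2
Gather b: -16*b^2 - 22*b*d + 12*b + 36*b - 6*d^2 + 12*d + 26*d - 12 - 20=-16*b^2 + b*(48 - 22*d) - 6*d^2 + 38*d - 32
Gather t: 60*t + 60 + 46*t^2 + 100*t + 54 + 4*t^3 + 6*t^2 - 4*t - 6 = 4*t^3 + 52*t^2 + 156*t + 108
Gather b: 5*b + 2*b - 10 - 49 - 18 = 7*b - 77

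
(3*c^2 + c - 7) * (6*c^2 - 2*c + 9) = 18*c^4 - 17*c^2 + 23*c - 63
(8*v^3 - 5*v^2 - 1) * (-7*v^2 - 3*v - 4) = -56*v^5 + 11*v^4 - 17*v^3 + 27*v^2 + 3*v + 4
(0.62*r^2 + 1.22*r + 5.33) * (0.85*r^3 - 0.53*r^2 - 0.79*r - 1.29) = 0.527*r^5 + 0.7084*r^4 + 3.3941*r^3 - 4.5885*r^2 - 5.7845*r - 6.8757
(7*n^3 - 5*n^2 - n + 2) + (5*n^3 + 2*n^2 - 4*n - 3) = 12*n^3 - 3*n^2 - 5*n - 1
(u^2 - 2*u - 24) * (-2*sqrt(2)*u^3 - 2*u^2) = -2*sqrt(2)*u^5 - 2*u^4 + 4*sqrt(2)*u^4 + 4*u^3 + 48*sqrt(2)*u^3 + 48*u^2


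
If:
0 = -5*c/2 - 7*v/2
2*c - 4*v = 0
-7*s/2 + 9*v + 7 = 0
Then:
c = 0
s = 2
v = 0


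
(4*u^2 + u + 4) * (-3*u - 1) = -12*u^3 - 7*u^2 - 13*u - 4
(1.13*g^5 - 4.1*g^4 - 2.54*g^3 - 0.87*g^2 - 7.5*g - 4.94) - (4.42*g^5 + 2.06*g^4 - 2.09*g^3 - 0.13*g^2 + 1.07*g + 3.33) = -3.29*g^5 - 6.16*g^4 - 0.45*g^3 - 0.74*g^2 - 8.57*g - 8.27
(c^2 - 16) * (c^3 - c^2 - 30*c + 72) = c^5 - c^4 - 46*c^3 + 88*c^2 + 480*c - 1152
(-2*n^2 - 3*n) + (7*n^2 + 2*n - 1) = 5*n^2 - n - 1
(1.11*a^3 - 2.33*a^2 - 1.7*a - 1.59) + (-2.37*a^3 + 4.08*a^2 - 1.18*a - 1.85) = -1.26*a^3 + 1.75*a^2 - 2.88*a - 3.44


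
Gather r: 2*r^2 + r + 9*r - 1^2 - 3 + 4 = 2*r^2 + 10*r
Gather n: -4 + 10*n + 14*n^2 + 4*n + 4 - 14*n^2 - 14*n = 0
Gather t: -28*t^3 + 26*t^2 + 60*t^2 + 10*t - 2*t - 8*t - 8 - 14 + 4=-28*t^3 + 86*t^2 - 18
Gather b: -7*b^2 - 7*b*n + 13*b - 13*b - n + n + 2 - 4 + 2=-7*b^2 - 7*b*n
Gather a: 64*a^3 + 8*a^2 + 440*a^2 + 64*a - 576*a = 64*a^3 + 448*a^2 - 512*a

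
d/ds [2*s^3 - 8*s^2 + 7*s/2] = 6*s^2 - 16*s + 7/2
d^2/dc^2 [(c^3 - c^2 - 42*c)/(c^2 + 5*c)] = -24/(c^3 + 15*c^2 + 75*c + 125)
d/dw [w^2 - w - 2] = 2*w - 1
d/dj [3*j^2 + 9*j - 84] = 6*j + 9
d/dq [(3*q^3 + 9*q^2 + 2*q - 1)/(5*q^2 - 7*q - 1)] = (15*q^4 - 42*q^3 - 82*q^2 - 8*q - 9)/(25*q^4 - 70*q^3 + 39*q^2 + 14*q + 1)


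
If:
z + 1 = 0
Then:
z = -1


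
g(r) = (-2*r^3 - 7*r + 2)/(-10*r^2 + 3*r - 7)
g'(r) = (20*r - 3)*(-2*r^3 - 7*r + 2)/(-10*r^2 + 3*r - 7)^2 + (-6*r^2 - 7)/(-10*r^2 + 3*r - 7)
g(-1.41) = -0.56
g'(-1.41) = 0.05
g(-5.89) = -1.22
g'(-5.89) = 0.18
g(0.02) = -0.27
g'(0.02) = 0.91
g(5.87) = 1.33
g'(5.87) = 0.18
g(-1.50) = -0.57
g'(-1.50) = 0.05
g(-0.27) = -0.46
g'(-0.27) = 0.42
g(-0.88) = -0.55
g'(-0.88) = 0.02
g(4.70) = 1.12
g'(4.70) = 0.18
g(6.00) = 1.35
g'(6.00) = 0.19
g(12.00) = 2.51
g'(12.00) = 0.20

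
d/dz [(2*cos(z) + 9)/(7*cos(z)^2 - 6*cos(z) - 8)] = 2*(7*cos(z)^2 + 63*cos(z) - 19)*sin(z)/(7*sin(z)^2 + 6*cos(z) + 1)^2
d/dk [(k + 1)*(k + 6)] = 2*k + 7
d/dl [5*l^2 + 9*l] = 10*l + 9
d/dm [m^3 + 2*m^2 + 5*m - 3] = 3*m^2 + 4*m + 5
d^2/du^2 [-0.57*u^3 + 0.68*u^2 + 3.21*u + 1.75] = 1.36 - 3.42*u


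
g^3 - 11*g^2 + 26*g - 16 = (g - 8)*(g - 2)*(g - 1)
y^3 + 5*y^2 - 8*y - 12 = (y - 2)*(y + 1)*(y + 6)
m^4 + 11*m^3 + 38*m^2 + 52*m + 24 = (m + 1)*(m + 2)^2*(m + 6)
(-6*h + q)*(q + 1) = -6*h*q - 6*h + q^2 + q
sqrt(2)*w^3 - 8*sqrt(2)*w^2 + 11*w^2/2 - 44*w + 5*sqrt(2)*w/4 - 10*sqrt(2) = (w - 8)*(w + 5*sqrt(2)/2)*(sqrt(2)*w + 1/2)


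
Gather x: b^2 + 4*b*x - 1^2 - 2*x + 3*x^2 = b^2 + 3*x^2 + x*(4*b - 2) - 1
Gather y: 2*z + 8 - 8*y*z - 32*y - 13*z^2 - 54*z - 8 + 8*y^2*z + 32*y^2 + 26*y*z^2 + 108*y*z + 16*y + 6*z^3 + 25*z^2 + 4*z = y^2*(8*z + 32) + y*(26*z^2 + 100*z - 16) + 6*z^3 + 12*z^2 - 48*z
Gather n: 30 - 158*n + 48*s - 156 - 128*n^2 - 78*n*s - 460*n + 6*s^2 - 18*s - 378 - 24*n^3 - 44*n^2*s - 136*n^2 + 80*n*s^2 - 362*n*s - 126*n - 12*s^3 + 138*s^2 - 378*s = -24*n^3 + n^2*(-44*s - 264) + n*(80*s^2 - 440*s - 744) - 12*s^3 + 144*s^2 - 348*s - 504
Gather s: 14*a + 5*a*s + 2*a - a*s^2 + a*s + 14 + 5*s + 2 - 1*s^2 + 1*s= 16*a + s^2*(-a - 1) + s*(6*a + 6) + 16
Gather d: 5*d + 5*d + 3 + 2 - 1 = 10*d + 4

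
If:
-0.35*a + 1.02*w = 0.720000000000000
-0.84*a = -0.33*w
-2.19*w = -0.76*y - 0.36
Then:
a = 0.32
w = 0.82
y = 1.88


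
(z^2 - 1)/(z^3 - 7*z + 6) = (z + 1)/(z^2 + z - 6)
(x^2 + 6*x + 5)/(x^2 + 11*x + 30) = (x + 1)/(x + 6)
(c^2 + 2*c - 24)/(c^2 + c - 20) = (c + 6)/(c + 5)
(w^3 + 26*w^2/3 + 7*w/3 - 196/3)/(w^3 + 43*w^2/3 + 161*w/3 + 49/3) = (3*w^2 + 5*w - 28)/(3*w^2 + 22*w + 7)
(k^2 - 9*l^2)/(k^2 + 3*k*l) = (k - 3*l)/k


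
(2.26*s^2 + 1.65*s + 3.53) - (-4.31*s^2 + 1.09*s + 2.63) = 6.57*s^2 + 0.56*s + 0.9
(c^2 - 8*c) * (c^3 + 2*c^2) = c^5 - 6*c^4 - 16*c^3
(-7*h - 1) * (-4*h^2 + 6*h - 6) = 28*h^3 - 38*h^2 + 36*h + 6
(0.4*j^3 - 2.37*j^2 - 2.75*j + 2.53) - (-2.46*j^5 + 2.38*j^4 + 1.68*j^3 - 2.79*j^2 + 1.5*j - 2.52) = 2.46*j^5 - 2.38*j^4 - 1.28*j^3 + 0.42*j^2 - 4.25*j + 5.05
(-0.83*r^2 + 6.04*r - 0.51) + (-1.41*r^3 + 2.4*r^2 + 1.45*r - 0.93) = -1.41*r^3 + 1.57*r^2 + 7.49*r - 1.44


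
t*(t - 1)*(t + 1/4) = t^3 - 3*t^2/4 - t/4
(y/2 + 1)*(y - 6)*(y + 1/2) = y^3/2 - 7*y^2/4 - 7*y - 3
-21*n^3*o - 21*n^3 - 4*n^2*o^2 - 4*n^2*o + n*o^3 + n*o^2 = (-7*n + o)*(3*n + o)*(n*o + n)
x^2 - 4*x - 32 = (x - 8)*(x + 4)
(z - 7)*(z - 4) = z^2 - 11*z + 28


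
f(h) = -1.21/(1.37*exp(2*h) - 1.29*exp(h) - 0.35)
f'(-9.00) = 0.00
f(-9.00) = 3.46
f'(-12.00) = 0.00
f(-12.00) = 3.46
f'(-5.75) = -0.04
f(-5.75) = 3.42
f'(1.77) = 0.07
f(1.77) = -0.03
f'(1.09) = 0.39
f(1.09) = -0.15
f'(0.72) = 1.39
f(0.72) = -0.43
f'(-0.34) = 1.73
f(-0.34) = 2.11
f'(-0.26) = 2.73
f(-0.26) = 2.28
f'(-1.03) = -0.33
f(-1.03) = 1.90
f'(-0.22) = 3.49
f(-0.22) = 2.41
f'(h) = -1.21*(-2.74*exp(2*h) + 1.29*exp(h))/(1.37*exp(2*h) - 1.29*exp(h) - 0.35)^2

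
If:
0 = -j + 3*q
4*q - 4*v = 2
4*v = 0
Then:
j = 3/2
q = 1/2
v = 0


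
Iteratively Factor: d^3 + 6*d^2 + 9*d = (d + 3)*(d^2 + 3*d) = (d + 3)^2*(d)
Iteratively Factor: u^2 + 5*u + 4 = (u + 4)*(u + 1)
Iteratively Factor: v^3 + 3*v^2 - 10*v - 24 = (v + 2)*(v^2 + v - 12) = (v + 2)*(v + 4)*(v - 3)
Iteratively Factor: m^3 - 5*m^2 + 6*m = (m)*(m^2 - 5*m + 6) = m*(m - 2)*(m - 3)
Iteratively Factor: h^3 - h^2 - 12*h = (h - 4)*(h^2 + 3*h) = h*(h - 4)*(h + 3)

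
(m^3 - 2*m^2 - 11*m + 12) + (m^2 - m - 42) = m^3 - m^2 - 12*m - 30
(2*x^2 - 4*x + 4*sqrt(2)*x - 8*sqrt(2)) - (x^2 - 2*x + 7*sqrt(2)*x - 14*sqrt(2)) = x^2 - 3*sqrt(2)*x - 2*x + 6*sqrt(2)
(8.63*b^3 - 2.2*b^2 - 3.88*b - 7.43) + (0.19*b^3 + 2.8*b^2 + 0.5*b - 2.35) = 8.82*b^3 + 0.6*b^2 - 3.38*b - 9.78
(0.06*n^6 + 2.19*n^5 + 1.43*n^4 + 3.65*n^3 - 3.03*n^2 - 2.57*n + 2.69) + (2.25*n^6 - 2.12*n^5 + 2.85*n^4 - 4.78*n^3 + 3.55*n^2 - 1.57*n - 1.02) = 2.31*n^6 + 0.0699999999999998*n^5 + 4.28*n^4 - 1.13*n^3 + 0.52*n^2 - 4.14*n + 1.67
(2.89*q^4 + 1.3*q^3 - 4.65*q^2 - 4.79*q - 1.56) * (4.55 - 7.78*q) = -22.4842*q^5 + 3.0355*q^4 + 42.092*q^3 + 16.1087*q^2 - 9.6577*q - 7.098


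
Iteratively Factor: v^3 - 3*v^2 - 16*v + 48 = (v + 4)*(v^2 - 7*v + 12) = (v - 4)*(v + 4)*(v - 3)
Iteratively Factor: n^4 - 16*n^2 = (n)*(n^3 - 16*n) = n*(n - 4)*(n^2 + 4*n) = n*(n - 4)*(n + 4)*(n)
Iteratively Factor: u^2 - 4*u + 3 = (u - 1)*(u - 3)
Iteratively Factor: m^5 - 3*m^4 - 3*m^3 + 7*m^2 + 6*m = (m)*(m^4 - 3*m^3 - 3*m^2 + 7*m + 6) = m*(m + 1)*(m^3 - 4*m^2 + m + 6) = m*(m - 2)*(m + 1)*(m^2 - 2*m - 3) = m*(m - 3)*(m - 2)*(m + 1)*(m + 1)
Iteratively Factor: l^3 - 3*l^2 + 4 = (l + 1)*(l^2 - 4*l + 4) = (l - 2)*(l + 1)*(l - 2)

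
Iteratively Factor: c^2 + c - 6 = (c + 3)*(c - 2)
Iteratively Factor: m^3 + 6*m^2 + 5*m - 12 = (m + 4)*(m^2 + 2*m - 3) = (m + 3)*(m + 4)*(m - 1)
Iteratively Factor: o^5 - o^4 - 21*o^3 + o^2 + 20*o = (o - 1)*(o^4 - 21*o^2 - 20*o) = (o - 1)*(o + 4)*(o^3 - 4*o^2 - 5*o) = (o - 5)*(o - 1)*(o + 4)*(o^2 + o) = o*(o - 5)*(o - 1)*(o + 4)*(o + 1)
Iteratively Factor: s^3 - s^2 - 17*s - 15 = (s + 3)*(s^2 - 4*s - 5) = (s + 1)*(s + 3)*(s - 5)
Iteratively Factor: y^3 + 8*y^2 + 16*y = (y)*(y^2 + 8*y + 16) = y*(y + 4)*(y + 4)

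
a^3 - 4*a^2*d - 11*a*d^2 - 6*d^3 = (a - 6*d)*(a + d)^2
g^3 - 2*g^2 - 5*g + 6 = (g - 3)*(g - 1)*(g + 2)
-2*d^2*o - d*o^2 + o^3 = o*(-2*d + o)*(d + o)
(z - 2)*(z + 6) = z^2 + 4*z - 12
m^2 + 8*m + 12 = (m + 2)*(m + 6)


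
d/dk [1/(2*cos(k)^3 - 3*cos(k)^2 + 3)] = 6*(cos(k) - 1)*sin(k)*cos(k)/(2*cos(k)^3 - 3*cos(k)^2 + 3)^2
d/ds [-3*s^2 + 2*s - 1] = 2 - 6*s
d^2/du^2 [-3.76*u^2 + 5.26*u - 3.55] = -7.52000000000000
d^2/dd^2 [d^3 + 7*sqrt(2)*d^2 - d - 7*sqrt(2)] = 6*d + 14*sqrt(2)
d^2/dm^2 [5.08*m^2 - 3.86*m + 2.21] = 10.1600000000000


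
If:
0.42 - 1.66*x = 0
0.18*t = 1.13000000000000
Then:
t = 6.28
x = 0.25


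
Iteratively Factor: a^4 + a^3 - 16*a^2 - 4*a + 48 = (a - 2)*(a^3 + 3*a^2 - 10*a - 24) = (a - 2)*(a + 4)*(a^2 - a - 6) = (a - 2)*(a + 2)*(a + 4)*(a - 3)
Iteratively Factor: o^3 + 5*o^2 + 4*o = (o + 1)*(o^2 + 4*o) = (o + 1)*(o + 4)*(o)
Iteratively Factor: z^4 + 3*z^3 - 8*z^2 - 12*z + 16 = (z - 1)*(z^3 + 4*z^2 - 4*z - 16) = (z - 1)*(z + 2)*(z^2 + 2*z - 8) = (z - 1)*(z + 2)*(z + 4)*(z - 2)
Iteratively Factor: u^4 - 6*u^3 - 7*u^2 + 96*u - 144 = (u - 3)*(u^3 - 3*u^2 - 16*u + 48) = (u - 3)^2*(u^2 - 16) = (u - 3)^2*(u + 4)*(u - 4)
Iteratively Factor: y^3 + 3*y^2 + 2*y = (y + 1)*(y^2 + 2*y) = (y + 1)*(y + 2)*(y)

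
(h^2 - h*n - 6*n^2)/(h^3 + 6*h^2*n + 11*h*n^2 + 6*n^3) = (h - 3*n)/(h^2 + 4*h*n + 3*n^2)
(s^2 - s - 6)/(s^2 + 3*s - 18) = (s + 2)/(s + 6)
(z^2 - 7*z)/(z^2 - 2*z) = (z - 7)/(z - 2)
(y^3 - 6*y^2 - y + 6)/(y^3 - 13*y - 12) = (y^2 - 7*y + 6)/(y^2 - y - 12)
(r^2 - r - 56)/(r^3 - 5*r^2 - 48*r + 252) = (r - 8)/(r^2 - 12*r + 36)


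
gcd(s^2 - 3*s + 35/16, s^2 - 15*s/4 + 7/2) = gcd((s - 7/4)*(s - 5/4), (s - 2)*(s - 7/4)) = s - 7/4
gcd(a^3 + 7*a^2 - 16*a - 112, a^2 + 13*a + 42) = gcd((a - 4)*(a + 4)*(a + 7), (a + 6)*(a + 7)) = a + 7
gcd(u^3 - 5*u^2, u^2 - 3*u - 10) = u - 5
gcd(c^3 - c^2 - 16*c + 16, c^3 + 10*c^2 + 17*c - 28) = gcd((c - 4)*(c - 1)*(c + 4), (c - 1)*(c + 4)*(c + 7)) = c^2 + 3*c - 4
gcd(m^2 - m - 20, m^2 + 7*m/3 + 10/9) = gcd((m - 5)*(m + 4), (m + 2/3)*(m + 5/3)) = 1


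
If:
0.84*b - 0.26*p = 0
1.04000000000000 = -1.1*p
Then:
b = -0.29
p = -0.95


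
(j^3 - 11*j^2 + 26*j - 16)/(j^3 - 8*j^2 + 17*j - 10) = (j - 8)/(j - 5)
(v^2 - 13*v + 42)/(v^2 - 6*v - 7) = (v - 6)/(v + 1)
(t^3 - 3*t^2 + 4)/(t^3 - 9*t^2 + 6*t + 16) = (t - 2)/(t - 8)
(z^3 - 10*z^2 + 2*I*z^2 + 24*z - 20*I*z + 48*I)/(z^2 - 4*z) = z - 6 + 2*I - 12*I/z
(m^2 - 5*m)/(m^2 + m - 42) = m*(m - 5)/(m^2 + m - 42)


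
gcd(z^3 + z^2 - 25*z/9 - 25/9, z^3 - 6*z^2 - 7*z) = z + 1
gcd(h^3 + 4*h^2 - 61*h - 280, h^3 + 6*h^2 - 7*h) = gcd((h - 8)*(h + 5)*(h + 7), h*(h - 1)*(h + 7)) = h + 7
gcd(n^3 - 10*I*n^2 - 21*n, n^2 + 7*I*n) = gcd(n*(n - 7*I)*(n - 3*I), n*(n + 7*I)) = n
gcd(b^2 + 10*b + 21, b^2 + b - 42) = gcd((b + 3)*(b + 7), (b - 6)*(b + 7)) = b + 7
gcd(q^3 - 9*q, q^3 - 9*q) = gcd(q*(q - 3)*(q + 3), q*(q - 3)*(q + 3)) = q^3 - 9*q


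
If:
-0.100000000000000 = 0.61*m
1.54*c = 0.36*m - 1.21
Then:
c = -0.82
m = -0.16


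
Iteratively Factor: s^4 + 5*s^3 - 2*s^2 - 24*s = (s + 3)*(s^3 + 2*s^2 - 8*s) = (s - 2)*(s + 3)*(s^2 + 4*s) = (s - 2)*(s + 3)*(s + 4)*(s)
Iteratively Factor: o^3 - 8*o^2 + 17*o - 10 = (o - 1)*(o^2 - 7*o + 10) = (o - 5)*(o - 1)*(o - 2)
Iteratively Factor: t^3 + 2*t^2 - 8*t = (t + 4)*(t^2 - 2*t) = t*(t + 4)*(t - 2)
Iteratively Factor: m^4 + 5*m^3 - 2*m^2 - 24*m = (m + 3)*(m^3 + 2*m^2 - 8*m) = m*(m + 3)*(m^2 + 2*m - 8) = m*(m + 3)*(m + 4)*(m - 2)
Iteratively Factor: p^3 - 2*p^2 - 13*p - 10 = (p - 5)*(p^2 + 3*p + 2) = (p - 5)*(p + 1)*(p + 2)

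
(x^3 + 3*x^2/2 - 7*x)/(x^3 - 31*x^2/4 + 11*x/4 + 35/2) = 2*x*(2*x + 7)/(4*x^2 - 23*x - 35)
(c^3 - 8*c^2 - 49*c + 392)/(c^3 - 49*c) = (c - 8)/c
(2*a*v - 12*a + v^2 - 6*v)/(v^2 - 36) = (2*a + v)/(v + 6)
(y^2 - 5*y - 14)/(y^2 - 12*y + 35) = (y + 2)/(y - 5)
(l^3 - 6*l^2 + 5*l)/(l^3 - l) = (l - 5)/(l + 1)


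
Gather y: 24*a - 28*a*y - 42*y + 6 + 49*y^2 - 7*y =24*a + 49*y^2 + y*(-28*a - 49) + 6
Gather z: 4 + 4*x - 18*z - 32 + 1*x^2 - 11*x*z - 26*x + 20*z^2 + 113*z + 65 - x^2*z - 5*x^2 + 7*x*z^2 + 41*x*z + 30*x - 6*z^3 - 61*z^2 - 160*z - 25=-4*x^2 + 8*x - 6*z^3 + z^2*(7*x - 41) + z*(-x^2 + 30*x - 65) + 12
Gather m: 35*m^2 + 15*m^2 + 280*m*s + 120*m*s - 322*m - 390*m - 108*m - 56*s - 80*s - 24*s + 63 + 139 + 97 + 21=50*m^2 + m*(400*s - 820) - 160*s + 320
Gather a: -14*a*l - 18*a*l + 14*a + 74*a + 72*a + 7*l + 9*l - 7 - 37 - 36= a*(160 - 32*l) + 16*l - 80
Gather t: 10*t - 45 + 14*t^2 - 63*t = 14*t^2 - 53*t - 45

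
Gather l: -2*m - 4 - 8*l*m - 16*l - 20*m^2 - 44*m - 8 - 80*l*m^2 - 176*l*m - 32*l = l*(-80*m^2 - 184*m - 48) - 20*m^2 - 46*m - 12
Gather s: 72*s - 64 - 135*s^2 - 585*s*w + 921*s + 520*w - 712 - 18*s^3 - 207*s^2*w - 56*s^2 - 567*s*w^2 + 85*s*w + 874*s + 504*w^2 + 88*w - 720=-18*s^3 + s^2*(-207*w - 191) + s*(-567*w^2 - 500*w + 1867) + 504*w^2 + 608*w - 1496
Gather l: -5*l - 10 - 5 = -5*l - 15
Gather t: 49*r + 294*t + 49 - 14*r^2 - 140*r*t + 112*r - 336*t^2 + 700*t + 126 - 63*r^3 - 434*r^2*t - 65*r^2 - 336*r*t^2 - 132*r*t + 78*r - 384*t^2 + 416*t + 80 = -63*r^3 - 79*r^2 + 239*r + t^2*(-336*r - 720) + t*(-434*r^2 - 272*r + 1410) + 255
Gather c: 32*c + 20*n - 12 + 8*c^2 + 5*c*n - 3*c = 8*c^2 + c*(5*n + 29) + 20*n - 12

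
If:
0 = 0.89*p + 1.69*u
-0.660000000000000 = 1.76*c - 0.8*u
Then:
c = 0.454545454545455*u - 0.375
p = -1.89887640449438*u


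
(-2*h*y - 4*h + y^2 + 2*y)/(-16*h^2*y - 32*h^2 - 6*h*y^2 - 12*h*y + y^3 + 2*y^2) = (-2*h + y)/(-16*h^2 - 6*h*y + y^2)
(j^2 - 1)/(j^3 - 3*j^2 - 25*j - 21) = (j - 1)/(j^2 - 4*j - 21)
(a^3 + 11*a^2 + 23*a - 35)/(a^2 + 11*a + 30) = (a^2 + 6*a - 7)/(a + 6)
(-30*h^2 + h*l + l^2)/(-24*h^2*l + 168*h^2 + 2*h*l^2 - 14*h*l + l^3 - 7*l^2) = (5*h - l)/(4*h*l - 28*h - l^2 + 7*l)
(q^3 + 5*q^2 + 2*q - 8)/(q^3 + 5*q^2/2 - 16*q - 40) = 2*(q^2 + q - 2)/(2*q^2 - 3*q - 20)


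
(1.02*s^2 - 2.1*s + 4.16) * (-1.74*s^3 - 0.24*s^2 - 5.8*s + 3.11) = -1.7748*s^5 + 3.4092*s^4 - 12.6504*s^3 + 14.3538*s^2 - 30.659*s + 12.9376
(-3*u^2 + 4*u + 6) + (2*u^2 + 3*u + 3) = -u^2 + 7*u + 9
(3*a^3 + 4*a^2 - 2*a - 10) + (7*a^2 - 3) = 3*a^3 + 11*a^2 - 2*a - 13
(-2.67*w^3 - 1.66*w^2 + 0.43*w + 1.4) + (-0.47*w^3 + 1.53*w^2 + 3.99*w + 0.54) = -3.14*w^3 - 0.13*w^2 + 4.42*w + 1.94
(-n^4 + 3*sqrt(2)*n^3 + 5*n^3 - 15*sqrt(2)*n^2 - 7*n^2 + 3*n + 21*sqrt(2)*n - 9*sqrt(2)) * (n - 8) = -n^5 + 3*sqrt(2)*n^4 + 13*n^4 - 39*sqrt(2)*n^3 - 47*n^3 + 59*n^2 + 141*sqrt(2)*n^2 - 177*sqrt(2)*n - 24*n + 72*sqrt(2)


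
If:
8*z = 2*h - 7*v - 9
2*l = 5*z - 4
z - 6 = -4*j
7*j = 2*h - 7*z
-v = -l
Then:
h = 196/27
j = 106/81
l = -7/81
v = -7/81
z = 62/81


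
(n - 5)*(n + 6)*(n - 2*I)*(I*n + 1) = I*n^4 + 3*n^3 + I*n^3 + 3*n^2 - 32*I*n^2 - 90*n - 2*I*n + 60*I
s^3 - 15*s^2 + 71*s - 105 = (s - 7)*(s - 5)*(s - 3)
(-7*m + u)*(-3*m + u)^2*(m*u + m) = -63*m^4*u - 63*m^4 + 51*m^3*u^2 + 51*m^3*u - 13*m^2*u^3 - 13*m^2*u^2 + m*u^4 + m*u^3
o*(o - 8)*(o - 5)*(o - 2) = o^4 - 15*o^3 + 66*o^2 - 80*o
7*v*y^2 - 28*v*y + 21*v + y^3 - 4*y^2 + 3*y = (7*v + y)*(y - 3)*(y - 1)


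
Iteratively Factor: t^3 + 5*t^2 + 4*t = (t + 4)*(t^2 + t) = t*(t + 4)*(t + 1)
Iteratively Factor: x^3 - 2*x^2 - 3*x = (x + 1)*(x^2 - 3*x) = x*(x + 1)*(x - 3)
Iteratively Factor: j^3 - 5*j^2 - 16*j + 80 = (j - 5)*(j^2 - 16) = (j - 5)*(j + 4)*(j - 4)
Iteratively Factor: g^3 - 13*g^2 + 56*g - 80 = (g - 4)*(g^2 - 9*g + 20) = (g - 4)^2*(g - 5)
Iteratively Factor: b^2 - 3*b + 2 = (b - 1)*(b - 2)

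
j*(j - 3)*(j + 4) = j^3 + j^2 - 12*j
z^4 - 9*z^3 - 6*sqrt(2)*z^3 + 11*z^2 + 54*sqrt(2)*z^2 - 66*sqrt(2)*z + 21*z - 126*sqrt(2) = (z - 7)*(z - 3)*(z + 1)*(z - 6*sqrt(2))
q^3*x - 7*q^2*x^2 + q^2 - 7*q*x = q*(q - 7*x)*(q*x + 1)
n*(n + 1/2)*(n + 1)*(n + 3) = n^4 + 9*n^3/2 + 5*n^2 + 3*n/2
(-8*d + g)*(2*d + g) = -16*d^2 - 6*d*g + g^2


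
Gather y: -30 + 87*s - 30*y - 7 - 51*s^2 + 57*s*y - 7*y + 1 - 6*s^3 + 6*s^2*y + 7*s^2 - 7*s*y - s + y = -6*s^3 - 44*s^2 + 86*s + y*(6*s^2 + 50*s - 36) - 36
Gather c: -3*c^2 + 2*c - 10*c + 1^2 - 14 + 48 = -3*c^2 - 8*c + 35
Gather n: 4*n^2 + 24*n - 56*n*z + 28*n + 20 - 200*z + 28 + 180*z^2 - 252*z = 4*n^2 + n*(52 - 56*z) + 180*z^2 - 452*z + 48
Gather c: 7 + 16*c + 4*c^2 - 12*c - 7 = 4*c^2 + 4*c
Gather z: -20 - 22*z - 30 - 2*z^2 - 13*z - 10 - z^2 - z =-3*z^2 - 36*z - 60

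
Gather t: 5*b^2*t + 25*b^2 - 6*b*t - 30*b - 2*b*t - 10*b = 25*b^2 - 40*b + t*(5*b^2 - 8*b)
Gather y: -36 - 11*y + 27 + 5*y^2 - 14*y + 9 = 5*y^2 - 25*y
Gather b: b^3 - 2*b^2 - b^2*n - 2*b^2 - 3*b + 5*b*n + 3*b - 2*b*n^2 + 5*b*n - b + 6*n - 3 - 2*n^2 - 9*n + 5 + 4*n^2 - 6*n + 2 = b^3 + b^2*(-n - 4) + b*(-2*n^2 + 10*n - 1) + 2*n^2 - 9*n + 4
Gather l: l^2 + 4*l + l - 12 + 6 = l^2 + 5*l - 6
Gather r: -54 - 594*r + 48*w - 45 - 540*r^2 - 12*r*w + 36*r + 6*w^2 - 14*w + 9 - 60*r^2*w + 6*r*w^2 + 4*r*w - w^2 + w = r^2*(-60*w - 540) + r*(6*w^2 - 8*w - 558) + 5*w^2 + 35*w - 90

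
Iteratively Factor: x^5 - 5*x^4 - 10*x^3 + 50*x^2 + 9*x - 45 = (x - 1)*(x^4 - 4*x^3 - 14*x^2 + 36*x + 45) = (x - 1)*(x + 1)*(x^3 - 5*x^2 - 9*x + 45) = (x - 5)*(x - 1)*(x + 1)*(x^2 - 9) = (x - 5)*(x - 1)*(x + 1)*(x + 3)*(x - 3)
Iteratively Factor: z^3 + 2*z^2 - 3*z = (z - 1)*(z^2 + 3*z) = (z - 1)*(z + 3)*(z)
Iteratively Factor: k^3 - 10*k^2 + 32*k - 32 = (k - 4)*(k^2 - 6*k + 8) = (k - 4)*(k - 2)*(k - 4)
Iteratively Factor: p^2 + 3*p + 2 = (p + 2)*(p + 1)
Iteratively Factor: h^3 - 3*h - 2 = (h + 1)*(h^2 - h - 2) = (h + 1)^2*(h - 2)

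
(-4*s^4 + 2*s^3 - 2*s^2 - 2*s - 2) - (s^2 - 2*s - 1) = -4*s^4 + 2*s^3 - 3*s^2 - 1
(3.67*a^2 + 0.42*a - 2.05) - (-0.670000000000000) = 3.67*a^2 + 0.42*a - 1.38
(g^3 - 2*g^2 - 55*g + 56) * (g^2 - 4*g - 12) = g^5 - 6*g^4 - 59*g^3 + 300*g^2 + 436*g - 672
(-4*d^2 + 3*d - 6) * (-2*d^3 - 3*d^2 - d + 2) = 8*d^5 + 6*d^4 + 7*d^3 + 7*d^2 + 12*d - 12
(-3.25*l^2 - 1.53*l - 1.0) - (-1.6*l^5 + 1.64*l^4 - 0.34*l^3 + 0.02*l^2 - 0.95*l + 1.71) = 1.6*l^5 - 1.64*l^4 + 0.34*l^3 - 3.27*l^2 - 0.58*l - 2.71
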